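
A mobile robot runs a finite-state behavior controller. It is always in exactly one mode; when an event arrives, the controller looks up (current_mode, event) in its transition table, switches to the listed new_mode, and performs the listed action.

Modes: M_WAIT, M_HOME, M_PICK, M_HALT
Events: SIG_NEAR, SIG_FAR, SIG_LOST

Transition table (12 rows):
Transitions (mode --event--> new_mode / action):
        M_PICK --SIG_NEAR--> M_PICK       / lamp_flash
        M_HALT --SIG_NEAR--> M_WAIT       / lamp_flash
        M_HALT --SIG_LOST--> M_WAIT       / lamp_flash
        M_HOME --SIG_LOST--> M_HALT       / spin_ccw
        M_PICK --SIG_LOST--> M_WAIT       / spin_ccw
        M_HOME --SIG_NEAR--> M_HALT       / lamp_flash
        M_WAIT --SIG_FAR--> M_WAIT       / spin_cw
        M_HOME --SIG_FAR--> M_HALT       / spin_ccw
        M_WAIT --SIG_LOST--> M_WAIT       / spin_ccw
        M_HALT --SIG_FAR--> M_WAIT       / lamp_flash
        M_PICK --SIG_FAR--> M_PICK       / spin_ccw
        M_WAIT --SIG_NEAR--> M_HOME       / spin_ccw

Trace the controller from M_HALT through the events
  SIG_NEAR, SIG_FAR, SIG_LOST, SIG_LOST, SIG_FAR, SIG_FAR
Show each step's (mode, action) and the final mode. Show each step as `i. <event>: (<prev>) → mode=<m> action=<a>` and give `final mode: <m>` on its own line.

1. SIG_NEAR: (M_HALT) → mode=M_WAIT action=lamp_flash
2. SIG_FAR: (M_WAIT) → mode=M_WAIT action=spin_cw
3. SIG_LOST: (M_WAIT) → mode=M_WAIT action=spin_ccw
4. SIG_LOST: (M_WAIT) → mode=M_WAIT action=spin_ccw
5. SIG_FAR: (M_WAIT) → mode=M_WAIT action=spin_cw
6. SIG_FAR: (M_WAIT) → mode=M_WAIT action=spin_cw

final mode: M_WAIT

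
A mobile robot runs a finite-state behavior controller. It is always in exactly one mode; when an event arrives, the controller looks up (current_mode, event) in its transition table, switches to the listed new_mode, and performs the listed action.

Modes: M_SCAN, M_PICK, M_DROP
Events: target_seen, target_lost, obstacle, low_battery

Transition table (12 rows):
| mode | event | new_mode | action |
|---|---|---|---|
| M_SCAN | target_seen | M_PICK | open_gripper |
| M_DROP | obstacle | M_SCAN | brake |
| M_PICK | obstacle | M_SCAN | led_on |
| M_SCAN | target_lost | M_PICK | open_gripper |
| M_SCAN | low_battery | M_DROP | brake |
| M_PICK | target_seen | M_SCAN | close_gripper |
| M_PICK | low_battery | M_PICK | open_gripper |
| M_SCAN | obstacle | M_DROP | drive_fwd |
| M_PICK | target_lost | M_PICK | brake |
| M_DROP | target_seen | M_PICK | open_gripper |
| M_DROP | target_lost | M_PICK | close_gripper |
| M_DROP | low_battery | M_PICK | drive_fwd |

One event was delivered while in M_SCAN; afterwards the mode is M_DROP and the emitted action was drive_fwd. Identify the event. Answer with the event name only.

obstacle

try target_seen: (M_SCAN, target_seen) → (M_PICK, open_gripper)
try target_lost: (M_SCAN, target_lost) → (M_PICK, open_gripper)
try obstacle: (M_SCAN, obstacle) → (M_DROP, drive_fwd)  ← matches
try low_battery: (M_SCAN, low_battery) → (M_DROP, brake)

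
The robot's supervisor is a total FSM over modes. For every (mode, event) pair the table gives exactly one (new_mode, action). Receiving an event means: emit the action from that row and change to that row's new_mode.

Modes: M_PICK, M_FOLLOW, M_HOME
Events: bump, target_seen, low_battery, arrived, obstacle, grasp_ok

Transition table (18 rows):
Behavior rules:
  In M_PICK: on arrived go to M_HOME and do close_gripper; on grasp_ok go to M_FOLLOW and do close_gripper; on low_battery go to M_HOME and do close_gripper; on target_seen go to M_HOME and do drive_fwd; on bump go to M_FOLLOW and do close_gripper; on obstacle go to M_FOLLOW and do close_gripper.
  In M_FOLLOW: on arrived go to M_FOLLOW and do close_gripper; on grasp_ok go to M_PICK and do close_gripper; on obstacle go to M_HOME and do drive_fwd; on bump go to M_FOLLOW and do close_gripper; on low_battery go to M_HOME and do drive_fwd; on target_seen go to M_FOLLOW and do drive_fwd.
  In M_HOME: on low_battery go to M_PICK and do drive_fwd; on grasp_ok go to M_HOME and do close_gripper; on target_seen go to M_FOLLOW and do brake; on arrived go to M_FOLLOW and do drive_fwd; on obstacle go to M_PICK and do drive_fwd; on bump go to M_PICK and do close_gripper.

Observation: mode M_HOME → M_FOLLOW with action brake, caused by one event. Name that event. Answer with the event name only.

target_seen

try bump: (M_HOME, bump) → (M_PICK, close_gripper)
try target_seen: (M_HOME, target_seen) → (M_FOLLOW, brake)  ← matches
try low_battery: (M_HOME, low_battery) → (M_PICK, drive_fwd)
try arrived: (M_HOME, arrived) → (M_FOLLOW, drive_fwd)
try obstacle: (M_HOME, obstacle) → (M_PICK, drive_fwd)
try grasp_ok: (M_HOME, grasp_ok) → (M_HOME, close_gripper)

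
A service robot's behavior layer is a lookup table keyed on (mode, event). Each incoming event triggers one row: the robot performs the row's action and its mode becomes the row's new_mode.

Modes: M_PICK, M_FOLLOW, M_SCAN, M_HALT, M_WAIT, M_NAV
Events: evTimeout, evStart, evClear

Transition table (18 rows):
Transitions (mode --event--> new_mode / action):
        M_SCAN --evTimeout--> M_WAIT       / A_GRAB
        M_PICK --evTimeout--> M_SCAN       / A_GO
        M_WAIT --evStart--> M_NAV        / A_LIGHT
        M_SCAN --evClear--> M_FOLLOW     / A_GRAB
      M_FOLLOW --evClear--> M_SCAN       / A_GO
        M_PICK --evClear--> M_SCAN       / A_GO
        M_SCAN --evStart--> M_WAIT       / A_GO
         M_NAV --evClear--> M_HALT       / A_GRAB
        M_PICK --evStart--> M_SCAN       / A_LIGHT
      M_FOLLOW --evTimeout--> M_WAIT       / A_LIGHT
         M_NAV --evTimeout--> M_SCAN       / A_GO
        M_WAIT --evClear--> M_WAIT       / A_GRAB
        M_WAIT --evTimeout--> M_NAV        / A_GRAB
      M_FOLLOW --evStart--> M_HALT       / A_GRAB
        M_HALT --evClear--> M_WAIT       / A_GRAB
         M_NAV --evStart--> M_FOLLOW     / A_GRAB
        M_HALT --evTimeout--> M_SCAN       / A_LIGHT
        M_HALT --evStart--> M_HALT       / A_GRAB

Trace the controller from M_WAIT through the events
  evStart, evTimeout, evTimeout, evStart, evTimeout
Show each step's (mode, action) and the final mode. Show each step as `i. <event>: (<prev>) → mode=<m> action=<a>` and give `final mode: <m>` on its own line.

final mode: M_SCAN

1. evStart: (M_WAIT) → mode=M_NAV action=A_LIGHT
2. evTimeout: (M_NAV) → mode=M_SCAN action=A_GO
3. evTimeout: (M_SCAN) → mode=M_WAIT action=A_GRAB
4. evStart: (M_WAIT) → mode=M_NAV action=A_LIGHT
5. evTimeout: (M_NAV) → mode=M_SCAN action=A_GO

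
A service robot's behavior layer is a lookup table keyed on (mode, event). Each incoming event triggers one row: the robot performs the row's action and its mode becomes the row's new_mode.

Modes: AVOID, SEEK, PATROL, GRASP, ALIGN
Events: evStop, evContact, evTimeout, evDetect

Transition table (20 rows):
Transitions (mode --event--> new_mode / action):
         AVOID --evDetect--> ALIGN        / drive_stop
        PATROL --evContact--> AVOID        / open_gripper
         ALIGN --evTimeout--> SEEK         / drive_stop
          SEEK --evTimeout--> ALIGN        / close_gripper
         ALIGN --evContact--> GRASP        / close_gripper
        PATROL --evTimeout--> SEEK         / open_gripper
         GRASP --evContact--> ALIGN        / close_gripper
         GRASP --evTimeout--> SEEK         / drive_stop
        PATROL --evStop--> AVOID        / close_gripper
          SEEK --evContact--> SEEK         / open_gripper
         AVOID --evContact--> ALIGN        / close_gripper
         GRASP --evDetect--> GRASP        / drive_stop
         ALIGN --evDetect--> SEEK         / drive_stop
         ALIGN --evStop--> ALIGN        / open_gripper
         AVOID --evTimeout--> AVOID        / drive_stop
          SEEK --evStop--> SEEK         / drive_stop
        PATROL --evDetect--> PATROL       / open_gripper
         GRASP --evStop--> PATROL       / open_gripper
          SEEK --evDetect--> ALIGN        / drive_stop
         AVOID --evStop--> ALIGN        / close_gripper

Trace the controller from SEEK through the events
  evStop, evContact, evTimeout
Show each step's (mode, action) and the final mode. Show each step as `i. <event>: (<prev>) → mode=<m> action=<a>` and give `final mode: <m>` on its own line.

1. evStop: (SEEK) → mode=SEEK action=drive_stop
2. evContact: (SEEK) → mode=SEEK action=open_gripper
3. evTimeout: (SEEK) → mode=ALIGN action=close_gripper

final mode: ALIGN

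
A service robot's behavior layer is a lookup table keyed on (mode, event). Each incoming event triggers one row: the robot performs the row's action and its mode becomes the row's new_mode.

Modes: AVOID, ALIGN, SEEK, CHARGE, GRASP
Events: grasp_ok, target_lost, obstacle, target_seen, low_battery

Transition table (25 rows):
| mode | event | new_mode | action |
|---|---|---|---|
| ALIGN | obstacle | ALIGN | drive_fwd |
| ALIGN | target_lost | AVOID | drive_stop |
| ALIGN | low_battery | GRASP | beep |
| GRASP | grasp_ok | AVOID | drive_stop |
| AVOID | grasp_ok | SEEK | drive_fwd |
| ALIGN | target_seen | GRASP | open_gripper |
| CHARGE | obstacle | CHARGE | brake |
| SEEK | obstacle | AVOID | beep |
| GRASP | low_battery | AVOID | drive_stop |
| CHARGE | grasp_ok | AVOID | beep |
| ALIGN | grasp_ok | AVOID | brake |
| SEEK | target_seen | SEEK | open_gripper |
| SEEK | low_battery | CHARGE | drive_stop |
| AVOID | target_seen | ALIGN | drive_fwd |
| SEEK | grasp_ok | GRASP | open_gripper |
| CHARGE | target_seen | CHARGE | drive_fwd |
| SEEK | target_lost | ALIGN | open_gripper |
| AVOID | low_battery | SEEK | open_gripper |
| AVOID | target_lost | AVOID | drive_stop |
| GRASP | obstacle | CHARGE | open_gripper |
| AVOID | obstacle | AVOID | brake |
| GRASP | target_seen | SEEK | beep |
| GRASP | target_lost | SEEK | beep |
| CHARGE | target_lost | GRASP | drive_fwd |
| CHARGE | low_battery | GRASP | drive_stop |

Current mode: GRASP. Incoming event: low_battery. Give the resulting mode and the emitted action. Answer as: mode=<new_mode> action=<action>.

current mode = GRASP; filter table to that mode:
  (GRASP, grasp_ok) → (AVOID, drive_stop)
  (GRASP, low_battery) → (AVOID, drive_stop)  ← event matches
  (GRASP, obstacle) → (CHARGE, open_gripper)
  (GRASP, target_seen) → (SEEK, beep)
  (GRASP, target_lost) → (SEEK, beep)
event = low_battery selects (AVOID, drive_stop)

mode=AVOID action=drive_stop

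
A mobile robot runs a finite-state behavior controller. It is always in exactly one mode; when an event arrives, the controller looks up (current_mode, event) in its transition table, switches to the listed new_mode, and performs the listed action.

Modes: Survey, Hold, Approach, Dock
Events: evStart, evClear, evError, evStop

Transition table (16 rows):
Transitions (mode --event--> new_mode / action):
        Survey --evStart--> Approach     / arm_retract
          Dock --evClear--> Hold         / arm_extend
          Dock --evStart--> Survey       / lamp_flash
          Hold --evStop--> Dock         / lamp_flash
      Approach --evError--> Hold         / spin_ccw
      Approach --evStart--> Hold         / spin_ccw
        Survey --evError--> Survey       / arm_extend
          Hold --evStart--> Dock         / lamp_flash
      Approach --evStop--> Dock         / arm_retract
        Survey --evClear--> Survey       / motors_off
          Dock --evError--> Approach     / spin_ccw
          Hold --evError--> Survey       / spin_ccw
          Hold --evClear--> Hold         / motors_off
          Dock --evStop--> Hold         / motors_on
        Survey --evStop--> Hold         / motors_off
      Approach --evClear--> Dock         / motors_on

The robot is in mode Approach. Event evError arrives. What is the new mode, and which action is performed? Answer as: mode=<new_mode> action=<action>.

mode=Hold action=spin_ccw

current mode = Approach; filter table to that mode:
  (Approach, evError) → (Hold, spin_ccw)  ← event matches
  (Approach, evStart) → (Hold, spin_ccw)
  (Approach, evStop) → (Dock, arm_retract)
  (Approach, evClear) → (Dock, motors_on)
event = evError selects (Hold, spin_ccw)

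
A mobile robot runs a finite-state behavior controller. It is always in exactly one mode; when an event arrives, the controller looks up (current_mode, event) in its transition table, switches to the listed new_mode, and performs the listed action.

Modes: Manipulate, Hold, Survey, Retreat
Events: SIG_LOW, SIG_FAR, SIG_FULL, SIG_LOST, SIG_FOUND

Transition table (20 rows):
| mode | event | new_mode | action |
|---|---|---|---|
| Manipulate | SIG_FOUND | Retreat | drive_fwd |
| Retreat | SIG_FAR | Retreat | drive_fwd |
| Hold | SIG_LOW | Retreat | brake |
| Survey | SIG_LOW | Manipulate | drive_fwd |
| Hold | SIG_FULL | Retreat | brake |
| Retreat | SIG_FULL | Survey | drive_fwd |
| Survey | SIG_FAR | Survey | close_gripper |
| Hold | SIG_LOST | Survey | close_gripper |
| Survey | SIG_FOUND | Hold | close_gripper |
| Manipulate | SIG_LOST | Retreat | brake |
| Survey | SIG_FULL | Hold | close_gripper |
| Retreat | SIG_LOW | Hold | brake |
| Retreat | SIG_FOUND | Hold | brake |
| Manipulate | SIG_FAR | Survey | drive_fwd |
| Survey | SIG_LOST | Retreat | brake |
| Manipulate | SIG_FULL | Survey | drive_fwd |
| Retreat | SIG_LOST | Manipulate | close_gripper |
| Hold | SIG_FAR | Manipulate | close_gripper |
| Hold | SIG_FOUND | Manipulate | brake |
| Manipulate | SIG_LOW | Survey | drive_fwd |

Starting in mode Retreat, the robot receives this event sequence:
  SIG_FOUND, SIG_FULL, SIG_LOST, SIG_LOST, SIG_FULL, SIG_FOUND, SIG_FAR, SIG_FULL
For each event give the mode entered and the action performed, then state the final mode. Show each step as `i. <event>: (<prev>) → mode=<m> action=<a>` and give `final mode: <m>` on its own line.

final mode: Survey

1. SIG_FOUND: (Retreat) → mode=Hold action=brake
2. SIG_FULL: (Hold) → mode=Retreat action=brake
3. SIG_LOST: (Retreat) → mode=Manipulate action=close_gripper
4. SIG_LOST: (Manipulate) → mode=Retreat action=brake
5. SIG_FULL: (Retreat) → mode=Survey action=drive_fwd
6. SIG_FOUND: (Survey) → mode=Hold action=close_gripper
7. SIG_FAR: (Hold) → mode=Manipulate action=close_gripper
8. SIG_FULL: (Manipulate) → mode=Survey action=drive_fwd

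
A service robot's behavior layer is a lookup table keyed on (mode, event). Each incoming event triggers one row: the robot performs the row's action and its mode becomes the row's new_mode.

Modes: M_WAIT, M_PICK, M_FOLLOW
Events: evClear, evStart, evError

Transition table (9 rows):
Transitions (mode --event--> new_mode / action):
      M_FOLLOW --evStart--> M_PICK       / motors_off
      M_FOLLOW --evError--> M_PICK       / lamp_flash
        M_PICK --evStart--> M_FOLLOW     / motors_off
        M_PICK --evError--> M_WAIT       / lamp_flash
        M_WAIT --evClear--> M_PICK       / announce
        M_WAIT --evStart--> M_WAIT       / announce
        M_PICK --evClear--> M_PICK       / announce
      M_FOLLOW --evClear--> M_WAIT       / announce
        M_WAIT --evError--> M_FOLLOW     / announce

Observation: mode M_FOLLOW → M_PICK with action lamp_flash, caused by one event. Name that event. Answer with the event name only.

try evClear: (M_FOLLOW, evClear) → (M_WAIT, announce)
try evStart: (M_FOLLOW, evStart) → (M_PICK, motors_off)
try evError: (M_FOLLOW, evError) → (M_PICK, lamp_flash)  ← matches

evError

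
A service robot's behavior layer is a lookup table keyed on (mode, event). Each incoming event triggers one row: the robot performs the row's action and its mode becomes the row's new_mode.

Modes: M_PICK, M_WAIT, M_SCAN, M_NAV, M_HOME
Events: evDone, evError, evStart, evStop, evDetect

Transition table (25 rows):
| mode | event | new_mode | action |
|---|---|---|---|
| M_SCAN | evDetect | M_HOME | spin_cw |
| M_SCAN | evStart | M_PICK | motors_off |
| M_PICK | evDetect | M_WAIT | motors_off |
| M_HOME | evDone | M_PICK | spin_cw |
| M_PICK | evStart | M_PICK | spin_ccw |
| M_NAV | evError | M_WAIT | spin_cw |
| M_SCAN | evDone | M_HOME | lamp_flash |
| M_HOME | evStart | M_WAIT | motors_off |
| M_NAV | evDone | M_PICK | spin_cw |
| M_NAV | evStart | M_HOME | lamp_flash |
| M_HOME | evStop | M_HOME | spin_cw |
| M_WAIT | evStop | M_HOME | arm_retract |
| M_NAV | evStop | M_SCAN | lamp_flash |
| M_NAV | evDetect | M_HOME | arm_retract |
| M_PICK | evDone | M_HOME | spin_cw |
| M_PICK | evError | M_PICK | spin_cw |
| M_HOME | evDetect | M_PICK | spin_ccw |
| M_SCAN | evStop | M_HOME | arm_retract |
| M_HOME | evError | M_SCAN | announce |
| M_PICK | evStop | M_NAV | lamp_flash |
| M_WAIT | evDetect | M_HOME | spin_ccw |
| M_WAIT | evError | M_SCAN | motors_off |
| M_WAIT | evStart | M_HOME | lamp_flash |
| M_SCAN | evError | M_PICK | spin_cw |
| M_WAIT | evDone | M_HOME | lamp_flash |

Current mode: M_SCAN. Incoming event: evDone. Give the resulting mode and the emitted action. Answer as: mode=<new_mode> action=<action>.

mode=M_HOME action=lamp_flash

current mode = M_SCAN; filter table to that mode:
  (M_SCAN, evDetect) → (M_HOME, spin_cw)
  (M_SCAN, evStart) → (M_PICK, motors_off)
  (M_SCAN, evDone) → (M_HOME, lamp_flash)  ← event matches
  (M_SCAN, evStop) → (M_HOME, arm_retract)
  (M_SCAN, evError) → (M_PICK, spin_cw)
event = evDone selects (M_HOME, lamp_flash)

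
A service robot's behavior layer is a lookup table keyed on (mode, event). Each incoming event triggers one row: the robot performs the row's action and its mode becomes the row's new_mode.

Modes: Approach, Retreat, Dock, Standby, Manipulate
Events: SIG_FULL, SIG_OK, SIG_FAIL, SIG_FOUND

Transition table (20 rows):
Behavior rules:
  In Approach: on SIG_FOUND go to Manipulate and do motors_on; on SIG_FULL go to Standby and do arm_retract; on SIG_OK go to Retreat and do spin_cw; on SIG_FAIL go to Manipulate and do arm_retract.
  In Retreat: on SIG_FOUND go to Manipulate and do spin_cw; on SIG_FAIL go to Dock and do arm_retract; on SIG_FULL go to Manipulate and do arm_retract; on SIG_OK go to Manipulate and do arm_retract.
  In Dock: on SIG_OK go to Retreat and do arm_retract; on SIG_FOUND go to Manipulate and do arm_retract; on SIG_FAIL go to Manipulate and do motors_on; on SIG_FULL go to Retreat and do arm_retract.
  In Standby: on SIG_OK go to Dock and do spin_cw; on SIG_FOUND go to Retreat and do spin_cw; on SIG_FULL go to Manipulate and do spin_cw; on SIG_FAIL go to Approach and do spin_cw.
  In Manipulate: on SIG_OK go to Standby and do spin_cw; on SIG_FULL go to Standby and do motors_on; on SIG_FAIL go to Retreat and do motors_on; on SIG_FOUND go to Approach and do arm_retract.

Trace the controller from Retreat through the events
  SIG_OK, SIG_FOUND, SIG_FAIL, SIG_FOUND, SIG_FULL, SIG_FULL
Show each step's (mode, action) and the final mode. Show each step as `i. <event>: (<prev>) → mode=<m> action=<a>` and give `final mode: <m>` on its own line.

1. SIG_OK: (Retreat) → mode=Manipulate action=arm_retract
2. SIG_FOUND: (Manipulate) → mode=Approach action=arm_retract
3. SIG_FAIL: (Approach) → mode=Manipulate action=arm_retract
4. SIG_FOUND: (Manipulate) → mode=Approach action=arm_retract
5. SIG_FULL: (Approach) → mode=Standby action=arm_retract
6. SIG_FULL: (Standby) → mode=Manipulate action=spin_cw

final mode: Manipulate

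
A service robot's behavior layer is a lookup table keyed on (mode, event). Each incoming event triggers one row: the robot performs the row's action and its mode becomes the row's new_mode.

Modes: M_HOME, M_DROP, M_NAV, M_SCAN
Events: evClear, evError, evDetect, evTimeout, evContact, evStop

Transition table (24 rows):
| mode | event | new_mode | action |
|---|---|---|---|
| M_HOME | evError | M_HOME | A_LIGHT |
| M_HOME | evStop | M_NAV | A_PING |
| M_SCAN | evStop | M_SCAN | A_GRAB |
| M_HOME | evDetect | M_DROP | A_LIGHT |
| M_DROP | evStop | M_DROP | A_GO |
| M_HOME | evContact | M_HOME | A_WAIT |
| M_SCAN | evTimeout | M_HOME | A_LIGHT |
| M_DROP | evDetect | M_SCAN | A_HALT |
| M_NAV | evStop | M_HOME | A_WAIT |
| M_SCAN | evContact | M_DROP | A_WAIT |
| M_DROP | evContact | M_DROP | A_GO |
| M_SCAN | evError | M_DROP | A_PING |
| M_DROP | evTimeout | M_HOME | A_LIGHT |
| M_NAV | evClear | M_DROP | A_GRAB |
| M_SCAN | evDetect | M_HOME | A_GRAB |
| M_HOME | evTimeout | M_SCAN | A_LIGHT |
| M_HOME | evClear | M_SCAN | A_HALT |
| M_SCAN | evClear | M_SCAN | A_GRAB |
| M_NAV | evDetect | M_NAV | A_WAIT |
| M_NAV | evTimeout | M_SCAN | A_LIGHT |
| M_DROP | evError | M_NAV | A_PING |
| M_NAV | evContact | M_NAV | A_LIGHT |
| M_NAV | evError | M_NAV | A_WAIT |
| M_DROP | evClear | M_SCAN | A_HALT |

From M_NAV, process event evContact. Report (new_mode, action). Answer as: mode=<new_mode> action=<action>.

current mode = M_NAV; filter table to that mode:
  (M_NAV, evStop) → (M_HOME, A_WAIT)
  (M_NAV, evClear) → (M_DROP, A_GRAB)
  (M_NAV, evDetect) → (M_NAV, A_WAIT)
  (M_NAV, evTimeout) → (M_SCAN, A_LIGHT)
  (M_NAV, evContact) → (M_NAV, A_LIGHT)  ← event matches
  (M_NAV, evError) → (M_NAV, A_WAIT)
event = evContact selects (M_NAV, A_LIGHT)

mode=M_NAV action=A_LIGHT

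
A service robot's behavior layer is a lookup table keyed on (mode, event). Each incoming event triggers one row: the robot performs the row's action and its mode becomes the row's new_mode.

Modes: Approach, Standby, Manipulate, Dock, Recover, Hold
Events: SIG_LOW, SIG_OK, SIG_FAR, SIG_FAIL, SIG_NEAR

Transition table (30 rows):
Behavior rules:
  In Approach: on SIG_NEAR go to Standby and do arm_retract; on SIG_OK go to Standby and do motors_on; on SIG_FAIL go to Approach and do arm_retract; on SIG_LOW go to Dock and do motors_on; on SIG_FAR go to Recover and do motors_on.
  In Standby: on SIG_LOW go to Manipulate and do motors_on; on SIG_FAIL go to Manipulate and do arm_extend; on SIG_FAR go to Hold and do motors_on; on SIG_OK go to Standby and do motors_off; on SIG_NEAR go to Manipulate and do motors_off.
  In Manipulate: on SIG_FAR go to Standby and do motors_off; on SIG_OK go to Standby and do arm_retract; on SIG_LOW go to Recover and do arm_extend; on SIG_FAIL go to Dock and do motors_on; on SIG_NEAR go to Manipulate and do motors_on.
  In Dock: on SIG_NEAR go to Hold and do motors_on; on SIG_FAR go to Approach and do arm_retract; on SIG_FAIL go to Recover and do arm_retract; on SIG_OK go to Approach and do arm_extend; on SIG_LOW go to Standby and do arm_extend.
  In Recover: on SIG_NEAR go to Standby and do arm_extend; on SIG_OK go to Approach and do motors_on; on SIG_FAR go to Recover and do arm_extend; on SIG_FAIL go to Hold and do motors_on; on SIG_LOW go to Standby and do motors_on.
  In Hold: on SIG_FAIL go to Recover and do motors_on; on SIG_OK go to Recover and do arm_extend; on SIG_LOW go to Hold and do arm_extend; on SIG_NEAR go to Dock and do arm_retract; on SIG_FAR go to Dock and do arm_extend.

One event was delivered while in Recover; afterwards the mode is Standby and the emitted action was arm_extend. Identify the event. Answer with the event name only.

SIG_NEAR

try SIG_LOW: (Recover, SIG_LOW) → (Standby, motors_on)
try SIG_OK: (Recover, SIG_OK) → (Approach, motors_on)
try SIG_FAR: (Recover, SIG_FAR) → (Recover, arm_extend)
try SIG_FAIL: (Recover, SIG_FAIL) → (Hold, motors_on)
try SIG_NEAR: (Recover, SIG_NEAR) → (Standby, arm_extend)  ← matches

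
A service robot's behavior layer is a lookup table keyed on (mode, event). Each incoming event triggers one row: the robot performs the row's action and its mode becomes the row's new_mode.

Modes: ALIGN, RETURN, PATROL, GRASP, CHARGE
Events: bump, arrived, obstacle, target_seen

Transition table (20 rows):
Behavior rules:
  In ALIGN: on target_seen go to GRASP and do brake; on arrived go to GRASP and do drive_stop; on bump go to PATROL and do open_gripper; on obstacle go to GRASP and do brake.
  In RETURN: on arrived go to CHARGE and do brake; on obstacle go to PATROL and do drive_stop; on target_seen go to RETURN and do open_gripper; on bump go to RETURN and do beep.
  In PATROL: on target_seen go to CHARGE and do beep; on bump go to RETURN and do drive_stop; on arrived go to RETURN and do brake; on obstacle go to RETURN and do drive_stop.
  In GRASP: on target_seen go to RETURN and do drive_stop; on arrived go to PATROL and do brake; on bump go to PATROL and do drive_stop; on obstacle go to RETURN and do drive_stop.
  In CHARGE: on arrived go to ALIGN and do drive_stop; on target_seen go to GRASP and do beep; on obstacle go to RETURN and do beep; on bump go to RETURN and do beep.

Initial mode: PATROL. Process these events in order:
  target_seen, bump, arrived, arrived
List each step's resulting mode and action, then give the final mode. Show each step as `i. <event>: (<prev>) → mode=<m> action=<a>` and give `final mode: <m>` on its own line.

final mode: ALIGN

1. target_seen: (PATROL) → mode=CHARGE action=beep
2. bump: (CHARGE) → mode=RETURN action=beep
3. arrived: (RETURN) → mode=CHARGE action=brake
4. arrived: (CHARGE) → mode=ALIGN action=drive_stop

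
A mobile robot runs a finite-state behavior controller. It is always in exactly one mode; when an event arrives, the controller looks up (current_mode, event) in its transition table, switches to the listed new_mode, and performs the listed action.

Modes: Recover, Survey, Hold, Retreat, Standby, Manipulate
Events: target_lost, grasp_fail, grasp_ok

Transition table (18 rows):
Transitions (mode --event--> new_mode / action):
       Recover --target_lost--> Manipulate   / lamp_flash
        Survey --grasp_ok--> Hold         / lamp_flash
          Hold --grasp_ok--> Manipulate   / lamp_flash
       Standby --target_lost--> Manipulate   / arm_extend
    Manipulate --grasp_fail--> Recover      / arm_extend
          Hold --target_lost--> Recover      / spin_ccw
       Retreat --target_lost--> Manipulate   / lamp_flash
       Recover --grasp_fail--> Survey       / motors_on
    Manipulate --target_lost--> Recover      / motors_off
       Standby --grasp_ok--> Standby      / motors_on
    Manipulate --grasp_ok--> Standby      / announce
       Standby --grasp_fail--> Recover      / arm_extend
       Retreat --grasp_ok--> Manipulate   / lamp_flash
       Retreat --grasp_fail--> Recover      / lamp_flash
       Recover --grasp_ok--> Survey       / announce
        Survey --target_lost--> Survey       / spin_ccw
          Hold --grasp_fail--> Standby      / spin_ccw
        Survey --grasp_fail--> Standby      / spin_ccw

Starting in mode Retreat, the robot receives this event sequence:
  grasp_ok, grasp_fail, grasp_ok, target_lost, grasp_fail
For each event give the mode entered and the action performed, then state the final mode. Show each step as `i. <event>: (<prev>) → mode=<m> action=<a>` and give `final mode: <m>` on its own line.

final mode: Standby

1. grasp_ok: (Retreat) → mode=Manipulate action=lamp_flash
2. grasp_fail: (Manipulate) → mode=Recover action=arm_extend
3. grasp_ok: (Recover) → mode=Survey action=announce
4. target_lost: (Survey) → mode=Survey action=spin_ccw
5. grasp_fail: (Survey) → mode=Standby action=spin_ccw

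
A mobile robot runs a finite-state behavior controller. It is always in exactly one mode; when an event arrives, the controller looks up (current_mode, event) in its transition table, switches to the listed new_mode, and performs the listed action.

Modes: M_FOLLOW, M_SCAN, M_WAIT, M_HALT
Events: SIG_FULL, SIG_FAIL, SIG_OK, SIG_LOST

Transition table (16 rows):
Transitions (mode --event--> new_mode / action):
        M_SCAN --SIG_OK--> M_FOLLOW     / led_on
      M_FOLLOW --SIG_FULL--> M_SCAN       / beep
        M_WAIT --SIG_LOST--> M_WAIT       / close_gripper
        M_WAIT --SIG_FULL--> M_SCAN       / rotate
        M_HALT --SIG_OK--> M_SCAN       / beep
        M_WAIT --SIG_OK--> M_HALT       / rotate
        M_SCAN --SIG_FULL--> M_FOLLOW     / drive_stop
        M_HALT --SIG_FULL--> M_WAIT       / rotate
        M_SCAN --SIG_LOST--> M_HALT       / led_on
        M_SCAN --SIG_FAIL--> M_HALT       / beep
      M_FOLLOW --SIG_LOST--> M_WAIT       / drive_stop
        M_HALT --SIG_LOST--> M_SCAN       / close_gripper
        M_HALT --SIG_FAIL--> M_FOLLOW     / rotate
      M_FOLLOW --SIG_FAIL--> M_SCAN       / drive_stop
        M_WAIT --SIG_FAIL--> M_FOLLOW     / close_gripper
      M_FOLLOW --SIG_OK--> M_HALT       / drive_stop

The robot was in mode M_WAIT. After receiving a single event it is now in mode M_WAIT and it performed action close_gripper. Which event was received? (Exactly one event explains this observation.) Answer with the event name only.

try SIG_FULL: (M_WAIT, SIG_FULL) → (M_SCAN, rotate)
try SIG_FAIL: (M_WAIT, SIG_FAIL) → (M_FOLLOW, close_gripper)
try SIG_OK: (M_WAIT, SIG_OK) → (M_HALT, rotate)
try SIG_LOST: (M_WAIT, SIG_LOST) → (M_WAIT, close_gripper)  ← matches

SIG_LOST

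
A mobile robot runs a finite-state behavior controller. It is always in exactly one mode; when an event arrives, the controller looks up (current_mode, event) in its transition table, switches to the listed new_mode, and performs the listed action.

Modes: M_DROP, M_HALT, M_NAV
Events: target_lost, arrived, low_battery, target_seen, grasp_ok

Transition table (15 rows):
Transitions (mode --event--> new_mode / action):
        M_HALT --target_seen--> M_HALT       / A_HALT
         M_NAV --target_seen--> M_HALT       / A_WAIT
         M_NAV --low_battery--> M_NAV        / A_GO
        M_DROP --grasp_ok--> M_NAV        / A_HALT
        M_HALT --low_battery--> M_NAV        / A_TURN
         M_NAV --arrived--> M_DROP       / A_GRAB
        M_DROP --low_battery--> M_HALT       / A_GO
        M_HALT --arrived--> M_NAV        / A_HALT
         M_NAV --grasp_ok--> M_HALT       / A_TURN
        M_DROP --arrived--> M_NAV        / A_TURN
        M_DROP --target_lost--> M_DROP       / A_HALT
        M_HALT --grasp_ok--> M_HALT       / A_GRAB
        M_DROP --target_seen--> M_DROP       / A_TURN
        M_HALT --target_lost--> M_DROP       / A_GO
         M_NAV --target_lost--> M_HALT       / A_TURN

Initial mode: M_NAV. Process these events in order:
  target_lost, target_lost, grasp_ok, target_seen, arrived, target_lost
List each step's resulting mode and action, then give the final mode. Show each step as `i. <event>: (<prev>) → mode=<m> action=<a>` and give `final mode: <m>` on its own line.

1. target_lost: (M_NAV) → mode=M_HALT action=A_TURN
2. target_lost: (M_HALT) → mode=M_DROP action=A_GO
3. grasp_ok: (M_DROP) → mode=M_NAV action=A_HALT
4. target_seen: (M_NAV) → mode=M_HALT action=A_WAIT
5. arrived: (M_HALT) → mode=M_NAV action=A_HALT
6. target_lost: (M_NAV) → mode=M_HALT action=A_TURN

final mode: M_HALT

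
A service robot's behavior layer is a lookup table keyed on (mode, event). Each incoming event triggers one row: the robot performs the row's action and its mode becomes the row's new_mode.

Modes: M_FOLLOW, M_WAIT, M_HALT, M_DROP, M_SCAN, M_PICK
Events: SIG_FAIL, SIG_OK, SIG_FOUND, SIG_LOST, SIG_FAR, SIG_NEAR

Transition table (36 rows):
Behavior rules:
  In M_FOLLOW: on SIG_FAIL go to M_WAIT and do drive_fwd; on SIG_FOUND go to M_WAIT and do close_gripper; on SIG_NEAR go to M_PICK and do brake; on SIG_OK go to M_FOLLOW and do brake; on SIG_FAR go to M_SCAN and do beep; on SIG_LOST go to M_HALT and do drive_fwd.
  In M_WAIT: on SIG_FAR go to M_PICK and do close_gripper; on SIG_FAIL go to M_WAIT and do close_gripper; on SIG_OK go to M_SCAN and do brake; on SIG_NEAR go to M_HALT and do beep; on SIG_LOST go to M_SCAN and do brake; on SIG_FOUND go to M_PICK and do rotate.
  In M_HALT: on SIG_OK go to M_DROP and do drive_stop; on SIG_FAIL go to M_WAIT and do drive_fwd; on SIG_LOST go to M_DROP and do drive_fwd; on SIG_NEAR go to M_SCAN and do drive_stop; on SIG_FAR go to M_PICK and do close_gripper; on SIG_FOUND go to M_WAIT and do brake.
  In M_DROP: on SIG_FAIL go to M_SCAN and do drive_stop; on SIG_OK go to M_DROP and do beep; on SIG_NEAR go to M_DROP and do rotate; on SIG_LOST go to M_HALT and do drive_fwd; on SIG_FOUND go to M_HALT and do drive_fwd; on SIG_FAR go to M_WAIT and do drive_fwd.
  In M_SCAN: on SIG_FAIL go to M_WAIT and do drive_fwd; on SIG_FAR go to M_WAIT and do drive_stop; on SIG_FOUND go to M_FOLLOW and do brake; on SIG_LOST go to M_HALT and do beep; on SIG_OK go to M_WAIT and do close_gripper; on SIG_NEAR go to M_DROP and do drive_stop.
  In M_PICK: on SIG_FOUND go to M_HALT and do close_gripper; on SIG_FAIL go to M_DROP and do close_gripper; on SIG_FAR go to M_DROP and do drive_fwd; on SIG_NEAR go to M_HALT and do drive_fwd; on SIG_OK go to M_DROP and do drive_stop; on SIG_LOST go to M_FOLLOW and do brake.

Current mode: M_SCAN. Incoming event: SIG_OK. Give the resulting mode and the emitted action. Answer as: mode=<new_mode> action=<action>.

mode=M_WAIT action=close_gripper

current mode = M_SCAN; filter table to that mode:
  (M_SCAN, SIG_FAIL) → (M_WAIT, drive_fwd)
  (M_SCAN, SIG_FAR) → (M_WAIT, drive_stop)
  (M_SCAN, SIG_FOUND) → (M_FOLLOW, brake)
  (M_SCAN, SIG_LOST) → (M_HALT, beep)
  (M_SCAN, SIG_OK) → (M_WAIT, close_gripper)  ← event matches
  (M_SCAN, SIG_NEAR) → (M_DROP, drive_stop)
event = SIG_OK selects (M_WAIT, close_gripper)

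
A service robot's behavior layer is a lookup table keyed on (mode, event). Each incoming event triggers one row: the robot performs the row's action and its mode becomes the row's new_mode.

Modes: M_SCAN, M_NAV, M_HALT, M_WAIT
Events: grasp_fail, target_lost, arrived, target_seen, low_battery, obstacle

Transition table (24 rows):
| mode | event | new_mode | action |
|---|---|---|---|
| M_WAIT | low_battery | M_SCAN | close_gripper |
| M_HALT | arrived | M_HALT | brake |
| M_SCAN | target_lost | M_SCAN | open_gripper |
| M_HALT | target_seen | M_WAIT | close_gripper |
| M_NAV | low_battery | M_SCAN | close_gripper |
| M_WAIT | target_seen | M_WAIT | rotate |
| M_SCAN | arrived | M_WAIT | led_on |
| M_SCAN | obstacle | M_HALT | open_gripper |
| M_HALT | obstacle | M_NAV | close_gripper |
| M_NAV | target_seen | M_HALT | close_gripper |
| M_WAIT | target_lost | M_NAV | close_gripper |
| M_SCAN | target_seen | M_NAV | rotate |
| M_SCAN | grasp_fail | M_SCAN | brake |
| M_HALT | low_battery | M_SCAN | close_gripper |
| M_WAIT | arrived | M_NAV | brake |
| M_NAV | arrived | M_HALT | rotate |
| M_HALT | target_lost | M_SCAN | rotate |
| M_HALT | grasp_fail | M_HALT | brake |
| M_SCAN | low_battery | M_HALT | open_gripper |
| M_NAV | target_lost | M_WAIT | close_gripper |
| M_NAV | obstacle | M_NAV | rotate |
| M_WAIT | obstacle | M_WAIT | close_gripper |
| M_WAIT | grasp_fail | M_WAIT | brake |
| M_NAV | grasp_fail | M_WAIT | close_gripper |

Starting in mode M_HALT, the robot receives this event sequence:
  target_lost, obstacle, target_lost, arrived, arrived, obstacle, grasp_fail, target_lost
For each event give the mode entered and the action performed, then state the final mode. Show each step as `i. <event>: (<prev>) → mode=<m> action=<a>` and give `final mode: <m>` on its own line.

1. target_lost: (M_HALT) → mode=M_SCAN action=rotate
2. obstacle: (M_SCAN) → mode=M_HALT action=open_gripper
3. target_lost: (M_HALT) → mode=M_SCAN action=rotate
4. arrived: (M_SCAN) → mode=M_WAIT action=led_on
5. arrived: (M_WAIT) → mode=M_NAV action=brake
6. obstacle: (M_NAV) → mode=M_NAV action=rotate
7. grasp_fail: (M_NAV) → mode=M_WAIT action=close_gripper
8. target_lost: (M_WAIT) → mode=M_NAV action=close_gripper

final mode: M_NAV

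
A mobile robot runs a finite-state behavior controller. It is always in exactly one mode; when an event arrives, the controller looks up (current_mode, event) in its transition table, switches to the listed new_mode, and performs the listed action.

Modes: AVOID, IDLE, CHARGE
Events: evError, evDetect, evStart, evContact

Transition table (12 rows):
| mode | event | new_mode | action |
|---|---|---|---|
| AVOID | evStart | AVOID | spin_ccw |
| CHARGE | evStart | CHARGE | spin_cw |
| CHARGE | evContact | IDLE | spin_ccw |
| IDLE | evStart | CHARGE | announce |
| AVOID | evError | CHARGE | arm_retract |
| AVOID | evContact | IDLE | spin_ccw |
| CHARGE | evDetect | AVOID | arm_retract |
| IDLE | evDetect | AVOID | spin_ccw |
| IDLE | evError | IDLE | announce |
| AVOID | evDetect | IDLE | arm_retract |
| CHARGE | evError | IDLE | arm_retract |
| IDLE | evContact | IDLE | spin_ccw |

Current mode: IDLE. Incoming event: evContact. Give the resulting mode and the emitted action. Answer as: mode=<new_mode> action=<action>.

current mode = IDLE; filter table to that mode:
  (IDLE, evStart) → (CHARGE, announce)
  (IDLE, evDetect) → (AVOID, spin_ccw)
  (IDLE, evError) → (IDLE, announce)
  (IDLE, evContact) → (IDLE, spin_ccw)  ← event matches
event = evContact selects (IDLE, spin_ccw)

mode=IDLE action=spin_ccw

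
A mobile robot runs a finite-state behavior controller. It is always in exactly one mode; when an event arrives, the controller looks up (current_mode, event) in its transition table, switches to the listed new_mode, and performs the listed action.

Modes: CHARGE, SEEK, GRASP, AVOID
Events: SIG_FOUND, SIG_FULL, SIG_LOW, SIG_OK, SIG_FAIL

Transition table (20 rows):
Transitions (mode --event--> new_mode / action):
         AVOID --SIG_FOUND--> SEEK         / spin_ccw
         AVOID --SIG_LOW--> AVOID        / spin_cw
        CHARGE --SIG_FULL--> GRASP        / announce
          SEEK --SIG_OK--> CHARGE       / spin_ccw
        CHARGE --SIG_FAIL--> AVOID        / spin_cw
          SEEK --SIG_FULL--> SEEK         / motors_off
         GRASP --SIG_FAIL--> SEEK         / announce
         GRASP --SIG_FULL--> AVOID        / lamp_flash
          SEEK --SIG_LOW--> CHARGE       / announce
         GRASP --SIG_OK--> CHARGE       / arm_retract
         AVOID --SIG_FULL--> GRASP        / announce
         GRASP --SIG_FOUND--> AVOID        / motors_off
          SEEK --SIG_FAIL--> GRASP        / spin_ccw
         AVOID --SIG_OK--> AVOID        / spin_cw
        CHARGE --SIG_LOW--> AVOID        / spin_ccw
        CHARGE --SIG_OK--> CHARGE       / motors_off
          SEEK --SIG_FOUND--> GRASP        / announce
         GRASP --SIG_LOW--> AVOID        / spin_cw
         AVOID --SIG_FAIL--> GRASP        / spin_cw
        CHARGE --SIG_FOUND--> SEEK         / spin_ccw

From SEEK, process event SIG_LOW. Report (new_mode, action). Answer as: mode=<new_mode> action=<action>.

mode=CHARGE action=announce

current mode = SEEK; filter table to that mode:
  (SEEK, SIG_OK) → (CHARGE, spin_ccw)
  (SEEK, SIG_FULL) → (SEEK, motors_off)
  (SEEK, SIG_LOW) → (CHARGE, announce)  ← event matches
  (SEEK, SIG_FAIL) → (GRASP, spin_ccw)
  (SEEK, SIG_FOUND) → (GRASP, announce)
event = SIG_LOW selects (CHARGE, announce)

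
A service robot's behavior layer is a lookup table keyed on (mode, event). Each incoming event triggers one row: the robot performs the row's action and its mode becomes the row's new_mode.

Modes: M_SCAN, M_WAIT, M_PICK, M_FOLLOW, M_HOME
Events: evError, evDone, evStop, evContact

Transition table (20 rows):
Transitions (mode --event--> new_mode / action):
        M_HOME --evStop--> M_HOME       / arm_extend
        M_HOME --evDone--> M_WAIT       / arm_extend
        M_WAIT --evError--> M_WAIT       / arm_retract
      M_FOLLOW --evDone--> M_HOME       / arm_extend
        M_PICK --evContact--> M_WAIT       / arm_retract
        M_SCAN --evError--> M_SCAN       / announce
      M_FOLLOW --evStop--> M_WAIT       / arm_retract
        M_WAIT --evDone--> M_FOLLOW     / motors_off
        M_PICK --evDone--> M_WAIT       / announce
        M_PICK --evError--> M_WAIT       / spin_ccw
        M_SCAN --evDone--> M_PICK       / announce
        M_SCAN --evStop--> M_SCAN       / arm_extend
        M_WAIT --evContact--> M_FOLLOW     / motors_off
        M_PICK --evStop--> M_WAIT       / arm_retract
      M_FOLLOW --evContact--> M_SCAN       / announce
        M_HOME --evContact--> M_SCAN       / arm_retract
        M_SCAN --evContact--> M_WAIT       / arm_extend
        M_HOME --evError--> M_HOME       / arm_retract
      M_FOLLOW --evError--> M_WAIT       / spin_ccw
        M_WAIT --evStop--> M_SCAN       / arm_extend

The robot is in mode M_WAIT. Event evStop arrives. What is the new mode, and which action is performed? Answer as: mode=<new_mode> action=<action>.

current mode = M_WAIT; filter table to that mode:
  (M_WAIT, evError) → (M_WAIT, arm_retract)
  (M_WAIT, evDone) → (M_FOLLOW, motors_off)
  (M_WAIT, evContact) → (M_FOLLOW, motors_off)
  (M_WAIT, evStop) → (M_SCAN, arm_extend)  ← event matches
event = evStop selects (M_SCAN, arm_extend)

mode=M_SCAN action=arm_extend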